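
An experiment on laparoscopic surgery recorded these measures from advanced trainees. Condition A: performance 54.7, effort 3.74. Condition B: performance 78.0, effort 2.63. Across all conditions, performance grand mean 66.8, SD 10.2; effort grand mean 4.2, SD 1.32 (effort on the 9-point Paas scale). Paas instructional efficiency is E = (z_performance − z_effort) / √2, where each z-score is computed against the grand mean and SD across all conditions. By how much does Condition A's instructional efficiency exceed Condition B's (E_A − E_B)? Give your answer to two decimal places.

Condition A: z_P = (54.7 − 66.8)/10.2 = -1.1863; z_E = (3.74 − 4.2)/1.32 = -0.3485; E_A = (-1.1863 − (-0.3485))/√2 = -0.5924.
Condition B: z_P = (78.0 − 66.8)/10.2 = 1.0980; z_E = (2.63 − 4.2)/1.32 = -1.1894; E_B = (1.0980 − (-1.1894))/√2 = 1.6174.
E_A − E_B = -0.5924 − 1.6174 = -2.2098 ≈ -2.21.

-2.21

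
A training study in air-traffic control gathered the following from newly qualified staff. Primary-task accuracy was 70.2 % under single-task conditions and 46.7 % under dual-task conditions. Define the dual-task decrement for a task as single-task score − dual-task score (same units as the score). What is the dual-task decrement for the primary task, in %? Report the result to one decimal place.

Decrement = 70.2 − 46.7 = 23.5000 % ≈ 23.5 %.

23.5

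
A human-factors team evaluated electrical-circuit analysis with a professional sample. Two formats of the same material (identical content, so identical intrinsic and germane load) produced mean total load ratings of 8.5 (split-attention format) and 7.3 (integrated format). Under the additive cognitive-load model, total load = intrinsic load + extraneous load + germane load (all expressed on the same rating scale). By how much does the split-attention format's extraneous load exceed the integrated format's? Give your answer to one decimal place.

1.2

Intrinsic and germane load are equal across formats, so the difference in total load equals the difference in extraneous load.
Extraneous-load difference = 8.5 − 7.3 = 1.2.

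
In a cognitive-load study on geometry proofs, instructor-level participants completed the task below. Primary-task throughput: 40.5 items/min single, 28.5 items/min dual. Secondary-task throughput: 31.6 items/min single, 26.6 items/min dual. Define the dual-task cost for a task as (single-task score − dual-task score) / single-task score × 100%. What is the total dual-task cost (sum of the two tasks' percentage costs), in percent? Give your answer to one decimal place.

45.5

Primary cost = (40.5 − 28.5) / 40.5 × 100% = 29.6296%.
Secondary cost = (31.6 − 26.6) / 31.6 × 100% = 15.8228%.
Total = 29.6296% + 15.8228% = 45.4524% ≈ 45.5%.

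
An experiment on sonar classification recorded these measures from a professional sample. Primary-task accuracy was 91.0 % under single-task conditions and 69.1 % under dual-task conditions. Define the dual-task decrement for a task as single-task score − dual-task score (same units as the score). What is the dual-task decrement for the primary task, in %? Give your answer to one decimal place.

21.9

Decrement = 91.0 − 69.1 = 21.9000 % ≈ 21.9 %.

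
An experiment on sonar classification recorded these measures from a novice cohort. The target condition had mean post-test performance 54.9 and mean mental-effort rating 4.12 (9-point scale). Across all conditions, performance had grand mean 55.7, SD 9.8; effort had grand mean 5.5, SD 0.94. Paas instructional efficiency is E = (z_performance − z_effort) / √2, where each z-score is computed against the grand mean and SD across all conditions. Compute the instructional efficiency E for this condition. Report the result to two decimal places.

0.98

z_performance = (54.9 − 55.7) / 9.8 = -0.8000 / 9.8 = -0.0816.
z_effort = (4.12 − 5.5) / 0.94 = -1.3800 / 0.94 = -1.4681.
z_P − z_E = -0.0816 − (-1.4681) = 1.3865.
E = 1.3865 / √2 = 1.3865 / 1.41421 = 0.9804 ≈ 0.98.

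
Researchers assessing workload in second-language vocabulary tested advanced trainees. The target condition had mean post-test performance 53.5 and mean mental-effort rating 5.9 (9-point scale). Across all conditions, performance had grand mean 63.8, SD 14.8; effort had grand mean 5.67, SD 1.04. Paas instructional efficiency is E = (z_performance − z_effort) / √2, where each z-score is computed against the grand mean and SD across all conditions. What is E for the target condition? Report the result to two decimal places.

-0.65

z_performance = (53.5 − 63.8) / 14.8 = -10.3000 / 14.8 = -0.6959.
z_effort = (5.9 − 5.67) / 1.04 = 0.2300 / 1.04 = 0.2212.
z_P − z_E = -0.6959 − 0.2212 = -0.9171.
E = -0.9171 / √2 = -0.9171 / 1.41421 = -0.6485 ≈ -0.65.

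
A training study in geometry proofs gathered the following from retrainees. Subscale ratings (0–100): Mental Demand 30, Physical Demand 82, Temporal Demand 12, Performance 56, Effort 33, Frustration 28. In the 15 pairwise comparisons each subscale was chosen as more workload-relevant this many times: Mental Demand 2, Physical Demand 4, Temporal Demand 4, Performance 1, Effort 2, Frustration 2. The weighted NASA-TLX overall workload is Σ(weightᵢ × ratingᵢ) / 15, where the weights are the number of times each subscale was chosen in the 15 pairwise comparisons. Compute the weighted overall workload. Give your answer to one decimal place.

40.9

The tallies are the weights (they sum to 15).
Weighted sum = 2·30 + 4·82 + 4·12 + 1·56 + 2·33 + 2·28
            = 60 + 328 + 48 + 56 + 66 + 56 = 614.
Overall workload = 614 / 15 = 40.9333 ≈ 40.9.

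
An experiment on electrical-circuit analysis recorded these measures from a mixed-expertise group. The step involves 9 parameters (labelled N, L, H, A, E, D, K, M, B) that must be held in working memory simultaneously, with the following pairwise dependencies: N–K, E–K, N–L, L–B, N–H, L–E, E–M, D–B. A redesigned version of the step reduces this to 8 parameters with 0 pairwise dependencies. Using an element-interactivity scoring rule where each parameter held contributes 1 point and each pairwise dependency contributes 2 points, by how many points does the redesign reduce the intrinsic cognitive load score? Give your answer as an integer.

17

Original: 9 × 1 + 8 × 2 = 9 + 16 = 25.
Redesigned: 8 × 1 + 0 × 2 = 8 + 0 = 8.
Reduction = 25 − 8 = 17.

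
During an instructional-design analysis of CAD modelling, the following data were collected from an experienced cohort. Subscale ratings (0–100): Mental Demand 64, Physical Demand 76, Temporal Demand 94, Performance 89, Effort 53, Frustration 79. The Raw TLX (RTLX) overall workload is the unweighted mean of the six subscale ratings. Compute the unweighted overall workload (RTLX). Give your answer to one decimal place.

75.8

Sum of ratings = 64 + 76 + 94 + 89 + 53 + 79 = 455.
RTLX = 455 / 6 = 75.8333 ≈ 75.8.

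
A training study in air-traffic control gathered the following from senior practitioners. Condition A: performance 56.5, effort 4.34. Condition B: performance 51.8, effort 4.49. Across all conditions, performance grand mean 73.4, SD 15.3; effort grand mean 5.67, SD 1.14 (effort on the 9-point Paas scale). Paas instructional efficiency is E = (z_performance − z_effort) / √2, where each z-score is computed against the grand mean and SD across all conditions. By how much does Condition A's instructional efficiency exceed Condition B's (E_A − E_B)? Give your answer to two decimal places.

0.31

Condition A: z_P = (56.5 − 73.4)/15.3 = -1.1046; z_E = (4.34 − 5.67)/1.14 = -1.1667; E_A = (-1.1046 − (-1.1667))/√2 = 0.0439.
Condition B: z_P = (51.8 − 73.4)/15.3 = -1.4118; z_E = (4.49 − 5.67)/1.14 = -1.0351; E_B = (-1.4118 − (-1.0351))/√2 = -0.2664.
E_A − E_B = 0.0439 − (-0.2664) = 0.3103 ≈ 0.31.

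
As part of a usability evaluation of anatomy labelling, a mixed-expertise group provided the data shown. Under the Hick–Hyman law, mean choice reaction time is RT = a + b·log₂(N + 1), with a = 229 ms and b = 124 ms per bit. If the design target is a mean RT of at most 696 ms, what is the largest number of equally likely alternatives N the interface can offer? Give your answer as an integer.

Set 229 + 124·log₂(N + 1) ≤ 696.
log₂(N + 1) ≤ (696 − 229) / 124 = 3.7661.
N + 1 ≤ 2^3.7661 = 13.6053.
N ≤ 12.6053, so the largest integer N is 12.

12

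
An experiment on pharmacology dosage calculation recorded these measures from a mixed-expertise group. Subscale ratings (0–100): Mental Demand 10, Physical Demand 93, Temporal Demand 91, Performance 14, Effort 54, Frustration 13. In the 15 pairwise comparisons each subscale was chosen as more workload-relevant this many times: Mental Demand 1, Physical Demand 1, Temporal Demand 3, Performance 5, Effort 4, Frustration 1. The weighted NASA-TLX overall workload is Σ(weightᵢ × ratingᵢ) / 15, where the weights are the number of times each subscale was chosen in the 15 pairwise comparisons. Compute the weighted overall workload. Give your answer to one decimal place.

The tallies are the weights (they sum to 15).
Weighted sum = 1·10 + 1·93 + 3·91 + 5·14 + 4·54 + 1·13
            = 10 + 93 + 273 + 70 + 216 + 13 = 675.
Overall workload = 675 / 15 = 45.0000 ≈ 45.0.

45.0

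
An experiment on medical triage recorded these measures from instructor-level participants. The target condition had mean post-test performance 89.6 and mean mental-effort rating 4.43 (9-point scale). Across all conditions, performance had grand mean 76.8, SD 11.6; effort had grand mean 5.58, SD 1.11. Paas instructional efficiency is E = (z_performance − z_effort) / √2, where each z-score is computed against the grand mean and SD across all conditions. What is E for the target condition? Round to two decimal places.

1.51

z_performance = (89.6 − 76.8) / 11.6 = 12.8000 / 11.6 = 1.1034.
z_effort = (4.43 − 5.58) / 1.11 = -1.1500 / 1.11 = -1.0360.
z_P − z_E = 1.1034 − (-1.0360) = 2.1394.
E = 2.1394 / √2 = 2.1394 / 1.41421 = 1.5128 ≈ 1.51.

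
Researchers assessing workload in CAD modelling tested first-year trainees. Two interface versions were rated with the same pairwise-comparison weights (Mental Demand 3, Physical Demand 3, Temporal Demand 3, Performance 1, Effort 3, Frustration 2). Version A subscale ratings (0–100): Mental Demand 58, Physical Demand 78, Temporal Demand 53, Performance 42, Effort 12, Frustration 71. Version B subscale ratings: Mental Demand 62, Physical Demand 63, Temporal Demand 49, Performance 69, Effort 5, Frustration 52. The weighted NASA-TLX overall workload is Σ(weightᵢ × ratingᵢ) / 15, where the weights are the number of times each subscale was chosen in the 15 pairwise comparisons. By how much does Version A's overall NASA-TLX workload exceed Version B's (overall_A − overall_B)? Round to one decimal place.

5.1

Version A weighted sum = 3·58 + 3·78 + 3·53 + 1·42 + 3·12 + 2·71 = 174 + 234 + 159 + 42 + 36 + 142 = 787; overall_A = 787/15 = 52.4667.
Version B weighted sum = 3·62 + 3·63 + 3·49 + 1·69 + 3·5 + 2·52 = 186 + 189 + 147 + 69 + 15 + 104 = 710; overall_B = 710/15 = 47.3333.
Difference = 52.4667 − 47.3333 = 5.1334 ≈ 5.1.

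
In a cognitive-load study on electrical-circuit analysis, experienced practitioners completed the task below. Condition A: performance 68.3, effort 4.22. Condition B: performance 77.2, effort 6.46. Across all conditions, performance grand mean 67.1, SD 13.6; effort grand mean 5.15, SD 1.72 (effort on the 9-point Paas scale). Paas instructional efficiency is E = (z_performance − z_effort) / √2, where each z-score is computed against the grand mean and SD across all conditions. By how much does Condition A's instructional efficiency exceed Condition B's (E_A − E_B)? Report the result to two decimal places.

0.46

Condition A: z_P = (68.3 − 67.1)/13.6 = 0.0882; z_E = (4.22 − 5.15)/1.72 = -0.5407; E_A = (0.0882 − (-0.5407))/√2 = 0.4447.
Condition B: z_P = (77.2 − 67.1)/13.6 = 0.7426; z_E = (6.46 − 5.15)/1.72 = 0.7616; E_B = (0.7426 − 0.7616)/√2 = -0.0134.
E_A − E_B = 0.4447 − (-0.0134) = 0.4581 ≈ 0.46.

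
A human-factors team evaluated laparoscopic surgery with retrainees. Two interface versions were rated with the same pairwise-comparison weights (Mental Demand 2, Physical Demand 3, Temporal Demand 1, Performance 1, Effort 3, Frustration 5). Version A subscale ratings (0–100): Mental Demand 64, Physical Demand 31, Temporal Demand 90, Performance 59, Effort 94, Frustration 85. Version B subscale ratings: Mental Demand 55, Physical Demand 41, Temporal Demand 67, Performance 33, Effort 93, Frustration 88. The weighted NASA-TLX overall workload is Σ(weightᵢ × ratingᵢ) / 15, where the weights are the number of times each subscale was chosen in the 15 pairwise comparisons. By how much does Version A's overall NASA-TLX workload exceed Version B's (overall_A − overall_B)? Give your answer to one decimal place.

Version A weighted sum = 2·64 + 3·31 + 1·90 + 1·59 + 3·94 + 5·85 = 128 + 93 + 90 + 59 + 282 + 425 = 1077; overall_A = 1077/15 = 71.8000.
Version B weighted sum = 2·55 + 3·41 + 1·67 + 1·33 + 3·93 + 5·88 = 110 + 123 + 67 + 33 + 279 + 440 = 1052; overall_B = 1052/15 = 70.1333.
Difference = 71.8000 − 70.1333 = 1.6667 ≈ 1.7.

1.7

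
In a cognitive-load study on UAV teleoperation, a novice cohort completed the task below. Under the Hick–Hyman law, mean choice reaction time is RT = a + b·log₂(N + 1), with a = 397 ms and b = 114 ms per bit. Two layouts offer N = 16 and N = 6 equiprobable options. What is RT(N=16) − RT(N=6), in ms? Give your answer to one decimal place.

145.9

RT(16) = 397 + 114·log₂(17) = 397 + 114·4.0875 = 862.9750 ms.
RT(6) = 397 + 114·log₂(7) = 397 + 114·2.8074 = 717.0436 ms.
Difference = 862.9750 − 717.0436 = 145.9314 ≈ 145.9 ms.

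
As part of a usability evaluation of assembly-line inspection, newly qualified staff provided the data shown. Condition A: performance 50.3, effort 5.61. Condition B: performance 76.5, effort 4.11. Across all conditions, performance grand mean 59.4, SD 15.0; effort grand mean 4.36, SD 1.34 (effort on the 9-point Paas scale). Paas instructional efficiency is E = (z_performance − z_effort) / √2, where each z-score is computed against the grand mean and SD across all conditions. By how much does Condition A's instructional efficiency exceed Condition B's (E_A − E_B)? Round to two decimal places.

-2.03

Condition A: z_P = (50.3 − 59.4)/15.0 = -0.6067; z_E = (5.61 − 4.36)/1.34 = 0.9328; E_A = (-0.6067 − 0.9328)/√2 = -1.0886.
Condition B: z_P = (76.5 − 59.4)/15.0 = 1.1400; z_E = (4.11 − 4.36)/1.34 = -0.1866; E_B = (1.1400 − (-0.1866))/√2 = 0.9380.
E_A − E_B = -1.0886 − 0.9380 = -2.0266 ≈ -2.03.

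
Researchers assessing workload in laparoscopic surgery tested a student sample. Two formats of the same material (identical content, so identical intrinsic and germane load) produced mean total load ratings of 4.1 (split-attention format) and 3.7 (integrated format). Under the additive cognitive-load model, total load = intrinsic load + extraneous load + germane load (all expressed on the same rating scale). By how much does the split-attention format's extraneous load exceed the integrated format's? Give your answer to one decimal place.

Intrinsic and germane load are equal across formats, so the difference in total load equals the difference in extraneous load.
Extraneous-load difference = 4.1 − 3.7 = 0.4.

0.4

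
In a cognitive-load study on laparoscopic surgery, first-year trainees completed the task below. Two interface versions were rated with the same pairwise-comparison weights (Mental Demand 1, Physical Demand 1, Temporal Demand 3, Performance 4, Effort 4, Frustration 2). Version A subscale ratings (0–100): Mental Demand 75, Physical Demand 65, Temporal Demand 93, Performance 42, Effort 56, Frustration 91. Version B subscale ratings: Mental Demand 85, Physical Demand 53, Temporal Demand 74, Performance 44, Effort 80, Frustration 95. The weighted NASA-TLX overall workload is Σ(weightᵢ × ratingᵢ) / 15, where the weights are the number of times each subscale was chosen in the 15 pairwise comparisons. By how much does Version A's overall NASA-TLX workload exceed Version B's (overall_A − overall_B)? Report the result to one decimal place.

Version A weighted sum = 1·75 + 1·65 + 3·93 + 4·42 + 4·56 + 2·91 = 75 + 65 + 279 + 168 + 224 + 182 = 993; overall_A = 993/15 = 66.2000.
Version B weighted sum = 1·85 + 1·53 + 3·74 + 4·44 + 4·80 + 2·95 = 85 + 53 + 222 + 176 + 320 + 190 = 1046; overall_B = 1046/15 = 69.7333.
Difference = 66.2000 − 69.7333 = -3.5333 ≈ -3.5.

-3.5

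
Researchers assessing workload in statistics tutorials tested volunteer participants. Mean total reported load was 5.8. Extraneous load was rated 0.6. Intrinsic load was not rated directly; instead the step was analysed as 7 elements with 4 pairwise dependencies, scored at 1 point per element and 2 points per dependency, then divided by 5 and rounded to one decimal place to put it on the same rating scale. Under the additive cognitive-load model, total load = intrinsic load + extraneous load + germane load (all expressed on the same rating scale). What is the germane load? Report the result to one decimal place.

Intrinsic (element-interactivity): (7 × 1 + 4 × 2) / 5 = 15 / 5 = 3.0000 → 3.0.
germane load = total − intrinsic − extraneous
             = 5.8 − 3.0 − 0.6 = 2.2.

2.2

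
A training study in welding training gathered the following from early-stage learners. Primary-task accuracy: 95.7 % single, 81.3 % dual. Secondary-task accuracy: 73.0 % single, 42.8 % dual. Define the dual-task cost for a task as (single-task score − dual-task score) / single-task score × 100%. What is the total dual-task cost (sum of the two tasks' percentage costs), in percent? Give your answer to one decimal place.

56.4

Primary cost = (95.7 − 81.3) / 95.7 × 100% = 15.0470%.
Secondary cost = (73.0 − 42.8) / 73.0 × 100% = 41.3699%.
Total = 15.0470% + 41.3699% = 56.4169% ≈ 56.4%.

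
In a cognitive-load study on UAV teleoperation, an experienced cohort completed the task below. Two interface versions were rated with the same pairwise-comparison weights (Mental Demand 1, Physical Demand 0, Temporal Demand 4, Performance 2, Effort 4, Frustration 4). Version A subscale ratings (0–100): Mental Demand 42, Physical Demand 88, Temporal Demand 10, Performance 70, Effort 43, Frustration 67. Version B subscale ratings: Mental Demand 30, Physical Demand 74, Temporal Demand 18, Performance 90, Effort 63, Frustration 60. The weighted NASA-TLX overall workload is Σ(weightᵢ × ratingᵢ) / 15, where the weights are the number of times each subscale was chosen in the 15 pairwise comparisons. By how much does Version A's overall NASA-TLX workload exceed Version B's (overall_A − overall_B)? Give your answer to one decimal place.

-7.5

Version A weighted sum = 1·42 + 0·88 + 4·10 + 2·70 + 4·43 + 4·67 = 42 + 0 + 40 + 140 + 172 + 268 = 662; overall_A = 662/15 = 44.1333.
Version B weighted sum = 1·30 + 0·74 + 4·18 + 2·90 + 4·63 + 4·60 = 30 + 0 + 72 + 180 + 252 + 240 = 774; overall_B = 774/15 = 51.6000.
Difference = 44.1333 − 51.6000 = -7.4667 ≈ -7.5.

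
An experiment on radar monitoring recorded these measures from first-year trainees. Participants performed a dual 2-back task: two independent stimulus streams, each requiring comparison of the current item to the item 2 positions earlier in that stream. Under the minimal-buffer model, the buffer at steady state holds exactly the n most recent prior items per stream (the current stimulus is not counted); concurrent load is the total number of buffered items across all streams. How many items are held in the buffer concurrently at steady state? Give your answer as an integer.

Each stream's buffer holds its 2 most recent prior items.
Two independent streams: 2 × 2 = 4 buffered items at steady state.

4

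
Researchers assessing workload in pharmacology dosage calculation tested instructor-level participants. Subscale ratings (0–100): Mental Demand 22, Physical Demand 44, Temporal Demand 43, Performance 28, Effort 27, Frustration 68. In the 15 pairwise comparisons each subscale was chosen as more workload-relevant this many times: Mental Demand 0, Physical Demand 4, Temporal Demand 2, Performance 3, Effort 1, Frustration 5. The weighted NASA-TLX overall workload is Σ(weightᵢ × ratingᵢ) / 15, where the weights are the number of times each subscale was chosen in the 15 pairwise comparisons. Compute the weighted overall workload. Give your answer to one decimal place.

47.5

The tallies are the weights (they sum to 15).
Weighted sum = 0·22 + 4·44 + 2·43 + 3·28 + 1·27 + 5·68
            = 0 + 176 + 86 + 84 + 27 + 340 = 713.
Overall workload = 713 / 15 = 47.5333 ≈ 47.5.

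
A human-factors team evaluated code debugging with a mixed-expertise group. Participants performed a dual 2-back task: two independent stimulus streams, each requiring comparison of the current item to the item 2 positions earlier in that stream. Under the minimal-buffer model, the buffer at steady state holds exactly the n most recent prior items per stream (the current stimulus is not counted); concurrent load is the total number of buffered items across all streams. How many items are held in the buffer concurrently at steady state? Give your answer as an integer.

Each stream's buffer holds its 2 most recent prior items.
Two independent streams: 2 × 2 = 4 buffered items at steady state.

4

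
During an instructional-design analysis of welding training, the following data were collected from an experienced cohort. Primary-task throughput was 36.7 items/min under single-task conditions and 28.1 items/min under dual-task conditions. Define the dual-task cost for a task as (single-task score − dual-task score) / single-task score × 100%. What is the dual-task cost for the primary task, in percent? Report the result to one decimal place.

Cost = (36.7 − 28.1) / 36.7 × 100%
     = 8.6000 / 36.7 × 100% = 23.4332%.
≈ 23.4%.

23.4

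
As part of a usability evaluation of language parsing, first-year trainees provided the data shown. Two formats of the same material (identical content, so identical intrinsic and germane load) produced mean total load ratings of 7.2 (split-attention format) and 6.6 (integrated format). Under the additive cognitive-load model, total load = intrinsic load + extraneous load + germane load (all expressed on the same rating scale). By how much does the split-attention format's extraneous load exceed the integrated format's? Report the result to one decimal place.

0.6

Intrinsic and germane load are equal across formats, so the difference in total load equals the difference in extraneous load.
Extraneous-load difference = 7.2 − 6.6 = 0.6.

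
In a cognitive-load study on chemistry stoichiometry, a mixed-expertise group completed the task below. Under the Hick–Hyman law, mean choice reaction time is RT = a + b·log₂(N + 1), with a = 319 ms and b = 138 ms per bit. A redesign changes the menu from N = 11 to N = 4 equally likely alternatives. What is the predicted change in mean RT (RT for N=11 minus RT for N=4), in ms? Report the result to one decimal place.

174.3

RT(11) = 319 + 138·log₂(12) = 319 + 138·3.5850 = 813.7300 ms.
RT(4) = 319 + 138·log₂(5) = 319 + 138·2.3219 = 639.4222 ms.
Difference = 813.7300 − 639.4222 = 174.3078 ≈ 174.3 ms.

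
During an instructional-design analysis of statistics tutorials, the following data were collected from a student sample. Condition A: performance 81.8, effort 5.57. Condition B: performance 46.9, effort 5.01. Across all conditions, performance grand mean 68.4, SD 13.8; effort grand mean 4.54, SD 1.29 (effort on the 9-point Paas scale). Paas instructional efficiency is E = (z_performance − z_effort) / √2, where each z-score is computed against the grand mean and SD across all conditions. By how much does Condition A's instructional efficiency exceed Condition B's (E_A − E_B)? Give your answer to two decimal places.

Condition A: z_P = (81.8 − 68.4)/13.8 = 0.9710; z_E = (5.57 − 4.54)/1.29 = 0.7984; E_A = (0.9710 − 0.7984)/√2 = 0.1220.
Condition B: z_P = (46.9 − 68.4)/13.8 = -1.5580; z_E = (5.01 − 4.54)/1.29 = 0.3643; E_B = (-1.5580 − 0.3643)/√2 = -1.3593.
E_A − E_B = 0.1220 − (-1.3593) = 1.4813 ≈ 1.48.

1.48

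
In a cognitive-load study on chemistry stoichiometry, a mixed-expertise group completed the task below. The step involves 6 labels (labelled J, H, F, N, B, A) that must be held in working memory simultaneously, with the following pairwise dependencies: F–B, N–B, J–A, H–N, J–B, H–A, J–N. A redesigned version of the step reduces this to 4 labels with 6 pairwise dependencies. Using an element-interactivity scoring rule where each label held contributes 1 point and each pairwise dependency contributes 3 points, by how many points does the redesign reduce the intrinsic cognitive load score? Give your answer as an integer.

Original: 6 × 1 + 7 × 3 = 6 + 21 = 27.
Redesigned: 4 × 1 + 6 × 3 = 4 + 18 = 22.
Reduction = 27 − 22 = 5.

5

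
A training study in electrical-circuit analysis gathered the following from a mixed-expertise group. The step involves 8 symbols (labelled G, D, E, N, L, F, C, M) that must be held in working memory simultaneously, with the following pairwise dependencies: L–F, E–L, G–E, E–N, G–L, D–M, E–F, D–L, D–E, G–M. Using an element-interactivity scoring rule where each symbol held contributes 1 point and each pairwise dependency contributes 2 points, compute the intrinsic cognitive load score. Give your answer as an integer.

Count of symbols held simultaneously: 8.
Count of pairwise dependencies listed: 10.
Element contribution: 8 × 1 = 8.
Interaction contribution: 10 × 2 = 20.
Intrinsic load = 8 + 20 = 28.

28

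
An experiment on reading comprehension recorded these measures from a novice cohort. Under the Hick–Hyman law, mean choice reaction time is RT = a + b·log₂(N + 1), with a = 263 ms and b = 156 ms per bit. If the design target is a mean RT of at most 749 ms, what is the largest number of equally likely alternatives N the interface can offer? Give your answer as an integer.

7

Set 263 + 156·log₂(N + 1) ≤ 749.
log₂(N + 1) ≤ (749 − 263) / 156 = 3.1154.
N + 1 ≤ 2^3.1154 = 8.6662.
N ≤ 7.6662, so the largest integer N is 7.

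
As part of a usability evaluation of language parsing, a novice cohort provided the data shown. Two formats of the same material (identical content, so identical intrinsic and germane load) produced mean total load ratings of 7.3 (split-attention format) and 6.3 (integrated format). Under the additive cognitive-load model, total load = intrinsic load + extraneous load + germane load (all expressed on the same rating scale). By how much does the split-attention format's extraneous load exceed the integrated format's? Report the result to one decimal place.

1.0

Intrinsic and germane load are equal across formats, so the difference in total load equals the difference in extraneous load.
Extraneous-load difference = 7.3 − 6.3 = 1.0.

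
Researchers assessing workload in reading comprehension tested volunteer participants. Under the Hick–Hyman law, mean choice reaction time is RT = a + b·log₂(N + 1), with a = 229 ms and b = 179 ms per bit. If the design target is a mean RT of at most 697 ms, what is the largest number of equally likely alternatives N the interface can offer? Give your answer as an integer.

Set 229 + 179·log₂(N + 1) ≤ 697.
log₂(N + 1) ≤ (697 − 229) / 179 = 2.6145.
N + 1 ≤ 2^2.6145 = 6.1241.
N ≤ 5.1241, so the largest integer N is 5.

5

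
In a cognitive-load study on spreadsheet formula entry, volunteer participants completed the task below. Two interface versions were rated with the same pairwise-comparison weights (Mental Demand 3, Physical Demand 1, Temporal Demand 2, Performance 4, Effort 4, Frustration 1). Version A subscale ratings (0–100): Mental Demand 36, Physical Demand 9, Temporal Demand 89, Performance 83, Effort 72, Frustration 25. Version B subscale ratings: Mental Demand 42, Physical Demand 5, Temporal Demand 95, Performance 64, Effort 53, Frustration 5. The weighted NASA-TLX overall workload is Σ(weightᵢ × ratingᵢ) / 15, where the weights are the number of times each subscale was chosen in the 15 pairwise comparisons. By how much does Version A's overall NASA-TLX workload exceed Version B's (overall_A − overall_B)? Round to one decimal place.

Version A weighted sum = 3·36 + 1·9 + 2·89 + 4·83 + 4·72 + 1·25 = 108 + 9 + 178 + 332 + 288 + 25 = 940; overall_A = 940/15 = 62.6667.
Version B weighted sum = 3·42 + 1·5 + 2·95 + 4·64 + 4·53 + 1·5 = 126 + 5 + 190 + 256 + 212 + 5 = 794; overall_B = 794/15 = 52.9333.
Difference = 62.6667 − 52.9333 = 9.7334 ≈ 9.7.

9.7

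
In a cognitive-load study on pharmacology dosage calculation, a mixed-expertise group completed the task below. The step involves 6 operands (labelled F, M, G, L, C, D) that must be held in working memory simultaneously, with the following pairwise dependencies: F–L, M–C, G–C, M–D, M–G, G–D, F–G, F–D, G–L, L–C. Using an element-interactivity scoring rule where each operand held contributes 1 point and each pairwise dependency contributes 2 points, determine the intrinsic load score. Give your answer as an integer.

Count of operands held simultaneously: 6.
Count of pairwise dependencies listed: 10.
Element contribution: 6 × 1 = 6.
Interaction contribution: 10 × 2 = 20.
Intrinsic load = 6 + 20 = 26.

26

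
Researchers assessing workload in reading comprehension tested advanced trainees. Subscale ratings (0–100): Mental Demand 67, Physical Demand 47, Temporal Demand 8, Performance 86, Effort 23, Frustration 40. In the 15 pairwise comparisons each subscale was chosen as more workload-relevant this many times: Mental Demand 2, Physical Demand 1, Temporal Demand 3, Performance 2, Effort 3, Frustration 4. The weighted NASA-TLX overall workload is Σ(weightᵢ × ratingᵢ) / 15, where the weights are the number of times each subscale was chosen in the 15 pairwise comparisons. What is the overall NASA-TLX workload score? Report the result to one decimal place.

The tallies are the weights (they sum to 15).
Weighted sum = 2·67 + 1·47 + 3·8 + 2·86 + 3·23 + 4·40
            = 134 + 47 + 24 + 172 + 69 + 160 = 606.
Overall workload = 606 / 15 = 40.4000 ≈ 40.4.

40.4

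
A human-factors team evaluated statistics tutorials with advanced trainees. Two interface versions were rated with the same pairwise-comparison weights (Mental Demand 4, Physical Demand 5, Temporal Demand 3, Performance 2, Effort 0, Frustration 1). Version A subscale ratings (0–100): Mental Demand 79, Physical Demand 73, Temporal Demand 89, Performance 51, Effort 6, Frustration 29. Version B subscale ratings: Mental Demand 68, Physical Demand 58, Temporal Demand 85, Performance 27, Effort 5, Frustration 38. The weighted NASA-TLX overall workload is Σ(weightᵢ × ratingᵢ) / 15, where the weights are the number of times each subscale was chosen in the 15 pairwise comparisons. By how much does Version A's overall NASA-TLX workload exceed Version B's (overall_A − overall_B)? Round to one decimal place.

11.3

Version A weighted sum = 4·79 + 5·73 + 3·89 + 2·51 + 0·6 + 1·29 = 316 + 365 + 267 + 102 + 0 + 29 = 1079; overall_A = 1079/15 = 71.9333.
Version B weighted sum = 4·68 + 5·58 + 3·85 + 2·27 + 0·5 + 1·38 = 272 + 290 + 255 + 54 + 0 + 38 = 909; overall_B = 909/15 = 60.6000.
Difference = 71.9333 − 60.6000 = 11.3333 ≈ 11.3.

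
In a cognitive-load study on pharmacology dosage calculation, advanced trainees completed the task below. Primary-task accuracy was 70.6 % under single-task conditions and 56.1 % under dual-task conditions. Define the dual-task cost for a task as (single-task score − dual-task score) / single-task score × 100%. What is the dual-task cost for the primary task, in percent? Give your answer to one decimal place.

20.5

Cost = (70.6 − 56.1) / 70.6 × 100%
     = 14.5000 / 70.6 × 100% = 20.5382%.
≈ 20.5%.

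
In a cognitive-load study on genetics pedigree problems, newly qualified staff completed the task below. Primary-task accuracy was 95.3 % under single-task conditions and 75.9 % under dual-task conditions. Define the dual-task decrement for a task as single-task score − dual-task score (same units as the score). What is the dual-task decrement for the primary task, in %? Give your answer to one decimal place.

Decrement = 95.3 − 75.9 = 19.4000 % ≈ 19.4 %.

19.4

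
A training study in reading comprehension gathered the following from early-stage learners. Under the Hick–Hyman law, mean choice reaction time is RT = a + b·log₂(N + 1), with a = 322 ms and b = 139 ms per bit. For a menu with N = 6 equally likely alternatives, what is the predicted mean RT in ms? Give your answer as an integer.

712

log₂(6 + 1) = log₂(7) = 2.8074.
RT = 322 + 139 × 2.8074 = 322 + 390.2286 = 712.2286 ms.
≈ 712 ms.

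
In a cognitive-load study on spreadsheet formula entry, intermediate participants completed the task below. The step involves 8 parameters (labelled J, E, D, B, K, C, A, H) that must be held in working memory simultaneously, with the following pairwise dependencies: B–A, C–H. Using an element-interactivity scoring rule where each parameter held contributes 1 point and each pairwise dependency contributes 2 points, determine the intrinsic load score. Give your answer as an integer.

Count of parameters held simultaneously: 8.
Count of pairwise dependencies listed: 2.
Element contribution: 8 × 1 = 8.
Interaction contribution: 2 × 2 = 4.
Intrinsic load = 8 + 4 = 12.

12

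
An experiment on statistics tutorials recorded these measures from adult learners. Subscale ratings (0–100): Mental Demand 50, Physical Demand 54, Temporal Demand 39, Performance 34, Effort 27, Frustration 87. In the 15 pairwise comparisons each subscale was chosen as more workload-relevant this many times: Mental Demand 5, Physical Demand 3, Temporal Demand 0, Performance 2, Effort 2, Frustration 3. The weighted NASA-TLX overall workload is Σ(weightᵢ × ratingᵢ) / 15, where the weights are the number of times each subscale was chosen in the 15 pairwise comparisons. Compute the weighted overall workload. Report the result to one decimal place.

The tallies are the weights (they sum to 15).
Weighted sum = 5·50 + 3·54 + 0·39 + 2·34 + 2·27 + 3·87
            = 250 + 162 + 0 + 68 + 54 + 261 = 795.
Overall workload = 795 / 15 = 53.0000 ≈ 53.0.

53.0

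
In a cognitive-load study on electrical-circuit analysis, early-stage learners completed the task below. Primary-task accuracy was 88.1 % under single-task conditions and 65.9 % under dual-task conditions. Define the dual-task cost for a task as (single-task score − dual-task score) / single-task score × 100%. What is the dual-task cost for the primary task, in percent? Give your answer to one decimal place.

Cost = (88.1 − 65.9) / 88.1 × 100%
     = 22.2000 / 88.1 × 100% = 25.1986%.
≈ 25.2%.

25.2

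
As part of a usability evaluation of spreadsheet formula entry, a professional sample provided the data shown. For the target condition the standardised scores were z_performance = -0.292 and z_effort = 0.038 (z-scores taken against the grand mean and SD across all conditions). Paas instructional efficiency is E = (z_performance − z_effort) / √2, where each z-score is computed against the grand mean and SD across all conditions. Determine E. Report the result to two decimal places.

z_P − z_E = -0.292 − 0.038 = -0.3300.
E = -0.3300 / √2 = -0.3300 / 1.41421 = -0.2333 ≈ -0.23.

-0.23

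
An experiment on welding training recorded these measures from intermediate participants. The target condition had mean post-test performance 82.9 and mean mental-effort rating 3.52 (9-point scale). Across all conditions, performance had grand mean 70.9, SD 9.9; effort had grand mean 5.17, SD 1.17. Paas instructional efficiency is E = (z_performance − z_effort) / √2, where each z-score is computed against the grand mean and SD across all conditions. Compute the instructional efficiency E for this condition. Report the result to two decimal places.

1.85

z_performance = (82.9 − 70.9) / 9.9 = 12.0000 / 9.9 = 1.2121.
z_effort = (3.52 − 5.17) / 1.17 = -1.6500 / 1.17 = -1.4103.
z_P − z_E = 1.2121 − (-1.4103) = 2.6224.
E = 2.6224 / √2 = 2.6224 / 1.41421 = 1.8543 ≈ 1.85.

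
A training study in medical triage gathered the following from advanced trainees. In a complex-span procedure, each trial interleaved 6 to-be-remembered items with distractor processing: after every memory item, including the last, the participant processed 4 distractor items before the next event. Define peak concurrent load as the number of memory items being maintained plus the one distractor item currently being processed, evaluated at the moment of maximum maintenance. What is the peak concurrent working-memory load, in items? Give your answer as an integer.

7

Maintenance is greatest during the distractor(s) after memory item 6: all 6 memory items are being held.
One distractor item is concurrently being processed.
Peak concurrent load = 6 + 1 = 7 items.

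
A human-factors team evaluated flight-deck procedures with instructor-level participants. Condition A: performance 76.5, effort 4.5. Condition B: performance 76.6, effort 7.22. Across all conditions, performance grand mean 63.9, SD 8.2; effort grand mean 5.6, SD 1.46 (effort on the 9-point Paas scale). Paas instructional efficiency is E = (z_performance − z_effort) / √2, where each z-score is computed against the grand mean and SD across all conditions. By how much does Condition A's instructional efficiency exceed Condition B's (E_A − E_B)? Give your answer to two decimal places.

Condition A: z_P = (76.5 − 63.9)/8.2 = 1.5366; z_E = (4.5 − 5.6)/1.46 = -0.7534; E_A = (1.5366 − (-0.7534))/√2 = 1.6193.
Condition B: z_P = (76.6 − 63.9)/8.2 = 1.5488; z_E = (7.22 − 5.6)/1.46 = 1.1096; E_B = (1.5488 − 1.1096)/√2 = 0.3106.
E_A − E_B = 1.6193 − 0.3106 = 1.3087 ≈ 1.31.

1.31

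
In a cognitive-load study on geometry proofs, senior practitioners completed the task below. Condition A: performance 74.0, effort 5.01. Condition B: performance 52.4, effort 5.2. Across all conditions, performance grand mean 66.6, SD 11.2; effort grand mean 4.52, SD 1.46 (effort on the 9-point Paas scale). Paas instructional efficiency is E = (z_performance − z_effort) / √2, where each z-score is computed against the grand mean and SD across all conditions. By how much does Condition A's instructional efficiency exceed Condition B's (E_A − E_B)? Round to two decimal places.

Condition A: z_P = (74.0 − 66.6)/11.2 = 0.6607; z_E = (5.01 − 4.52)/1.46 = 0.3356; E_A = (0.6607 − 0.3356)/√2 = 0.2299.
Condition B: z_P = (52.4 − 66.6)/11.2 = -1.2679; z_E = (5.2 − 4.52)/1.46 = 0.4658; E_B = (-1.2679 − 0.4658)/√2 = -1.2259.
E_A − E_B = 0.2299 − (-1.2259) = 1.4558 ≈ 1.46.

1.46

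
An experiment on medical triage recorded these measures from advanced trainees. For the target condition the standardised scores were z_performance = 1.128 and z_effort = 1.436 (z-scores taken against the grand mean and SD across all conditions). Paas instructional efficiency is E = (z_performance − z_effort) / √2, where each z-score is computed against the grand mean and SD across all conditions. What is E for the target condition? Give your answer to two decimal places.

z_P − z_E = 1.128 − 1.436 = -0.3080.
E = -0.3080 / √2 = -0.3080 / 1.41421 = -0.2178 ≈ -0.22.

-0.22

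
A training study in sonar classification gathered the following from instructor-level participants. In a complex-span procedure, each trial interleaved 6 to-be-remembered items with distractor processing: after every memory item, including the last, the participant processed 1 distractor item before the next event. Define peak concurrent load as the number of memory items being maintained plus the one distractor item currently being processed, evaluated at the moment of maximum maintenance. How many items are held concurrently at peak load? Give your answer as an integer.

7

Maintenance is greatest during the distractor(s) after memory item 6: all 6 memory items are being held.
One distractor item is concurrently being processed.
Peak concurrent load = 6 + 1 = 7 items.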